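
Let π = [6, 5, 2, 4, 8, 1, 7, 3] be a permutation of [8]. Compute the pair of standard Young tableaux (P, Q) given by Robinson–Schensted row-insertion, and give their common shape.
P = [1, 3, 7] / [2, 4] / [5, 8] / [6];  Q = [1, 4, 5] / [2, 7] / [3, 8] / [6];  common shape = (3, 2, 2, 1)

Row-insert the values π_1, π_2, … into P one at a time, bumping the leftmost entry strictly greater than the inserted value down to the next row. The recording tableau Q records, in position (i, j), the step at which that cell was added to P.
  Insert 6 (step 1): P = [6];  Q = [1]
  Insert 5 (step 2): P = [5] / [6];  Q = [1] / [2]
  Insert 2 (step 3): P = [2] / [5] / [6];  Q = [1] / [2] / [3]
  Insert 4 (step 4): P = [2, 4] / [5] / [6];  Q = [1, 4] / [2] / [3]
  Insert 8 (step 5): P = [2, 4, 8] / [5] / [6];  Q = [1, 4, 5] / [2] / [3]
  Insert 1 (step 6): P = [1, 4, 8] / [2] / [5] / [6];  Q = [1, 4, 5] / [2] / [3] / [6]
  Insert 7 (step 7): P = [1, 4, 7] / [2, 8] / [5] / [6];  Q = [1, 4, 5] / [2, 7] / [3] / [6]
  Insert 3 (step 8): P = [1, 3, 7] / [2, 4] / [5, 8] / [6];  Q = [1, 4, 5] / [2, 7] / [3, 8] / [6]
Final shape: (3, 2, 2, 1).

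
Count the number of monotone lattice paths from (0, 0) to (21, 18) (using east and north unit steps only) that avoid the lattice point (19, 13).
Number of paths = 55064298390

Total paths from (0, 0) to (21, 18): C(39, 21) = 62359143990. Paths through (19, 13): (paths (0, 0) → (19, 13)) × (paths (19, 13) → (21, 18)) = C(32, 19) · C(7, 2) = 347373600 · 21 = 7294845600. Avoidance count = 62359143990 − 7294845600 = 55064298390.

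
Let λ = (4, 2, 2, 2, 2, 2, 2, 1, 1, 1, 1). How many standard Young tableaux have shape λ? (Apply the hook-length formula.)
# SYT of shape (4, 2, 2, 2, 2, 2, 2, 1, 1, 1, 1) = 1679600

Hook-length formula: f^λ = n! / Π hook(c), product over all cells c of the Young diagram. For λ = (4, 2, 2, 2, 2, 2, 2, 1, 1, 1, 1), n = 20 boxes. Hook lengths by row (left-to-right, top-to-bottom): [14, 9, 2, 1]; [11, 6]; [10, 5]; [9, 4]; [8, 3]; [7, 2]; [6, 1]; [4]; [3]; [2]; [1]. Product of hooks = 1448500838400. So f^λ = 20! / 1448500838400 = 2432902008176640000 / 1448500838400 = 1679600.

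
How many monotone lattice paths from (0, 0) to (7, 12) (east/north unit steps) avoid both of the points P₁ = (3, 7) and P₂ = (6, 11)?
Number of paths = 18916

Inclusion–exclusion. Total paths: C(19, 7) = 50388. Through P₁: C(10, 3)·C(9, 4) = 15120. Through P₂: C(17, 6)·C(2, 1) = 24752. Since P₁ is strictly southwest of P₂, a monotone path through both must visit P₁ then P₂; paths through both = C(10, 3)·C(7, 3)·C(2, 1) = 8400. Avoid both = 50388 − 15120 − 24752 + 8400 = 18916.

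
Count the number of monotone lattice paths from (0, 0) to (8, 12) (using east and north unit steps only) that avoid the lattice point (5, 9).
Number of paths = 85930

Total paths from (0, 0) to (8, 12): C(20, 8) = 125970. Paths through (5, 9): (paths (0, 0) → (5, 9)) × (paths (5, 9) → (8, 12)) = C(14, 5) · C(6, 3) = 2002 · 20 = 40040. Avoidance count = 125970 − 40040 = 85930.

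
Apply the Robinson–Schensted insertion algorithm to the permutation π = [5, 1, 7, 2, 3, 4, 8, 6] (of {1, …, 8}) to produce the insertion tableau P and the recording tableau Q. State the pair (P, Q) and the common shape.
P = [1, 2, 3, 4, 6] / [5, 7, 8];  Q = [1, 3, 5, 6, 7] / [2, 4, 8];  common shape = (5, 3)

Row-insert the values π_1, π_2, … into P one at a time, bumping the leftmost entry strictly greater than the inserted value down to the next row. The recording tableau Q records, in position (i, j), the step at which that cell was added to P.
  Insert 5 (step 1): P = [5];  Q = [1]
  Insert 1 (step 2): P = [1] / [5];  Q = [1] / [2]
  Insert 7 (step 3): P = [1, 7] / [5];  Q = [1, 3] / [2]
  Insert 2 (step 4): P = [1, 2] / [5, 7];  Q = [1, 3] / [2, 4]
  Insert 3 (step 5): P = [1, 2, 3] / [5, 7];  Q = [1, 3, 5] / [2, 4]
  Insert 4 (step 6): P = [1, 2, 3, 4] / [5, 7];  Q = [1, 3, 5, 6] / [2, 4]
  Insert 8 (step 7): P = [1, 2, 3, 4, 8] / [5, 7];  Q = [1, 3, 5, 6, 7] / [2, 4]
  Insert 6 (step 8): P = [1, 2, 3, 4, 6] / [5, 7, 8];  Q = [1, 3, 5, 6, 7] / [2, 4, 8]
Final shape: (5, 3).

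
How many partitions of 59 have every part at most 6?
p(59, parts ≤ 6) = 18467

Use the recurrence p(n, m) = p(n, m−1) + p(n−m, m): either the largest part is < m (count p(n, m−1)) or the largest part is exactly m (remove one copy of m, count p(n−m, m)). With p(0, ·) = 1 this gives p(59, parts ≤ 6) = 18467. (By conjugating Young diagrams, this also counts partitions of 59 into at most 6 parts.)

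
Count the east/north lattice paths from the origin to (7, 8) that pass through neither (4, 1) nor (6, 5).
Number of paths = 4287

Inclusion–exclusion. Total paths: C(15, 7) = 6435. Through P₁: C(5, 4)·C(10, 3) = 600. Through P₂: C(11, 6)·C(4, 1) = 1848. Since P₁ is strictly southwest of P₂, a monotone path through both must visit P₁ then P₂; paths through both = C(5, 4)·C(6, 2)·C(4, 1) = 300. Avoid both = 6435 − 600 − 1848 + 300 = 4287.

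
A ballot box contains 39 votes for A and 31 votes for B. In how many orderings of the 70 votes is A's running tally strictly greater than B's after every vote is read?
Strict-lead orderings = 8161878718251577088

Total orderings of the 70 votes with 39 for A: C(70, 39) = 71416438784701299520. By the Bertrand ballot formula (Cycle Lemma / reflection principle), the number of orderings in which A is strictly ahead of B throughout is (p − q)/(p + q) · C(p + q, p) = (39 − 31)/(39 + 31) · 71416438784701299520 = 8161878718251577088.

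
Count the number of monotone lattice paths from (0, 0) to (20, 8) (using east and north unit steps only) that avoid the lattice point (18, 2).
Number of paths = 3102785

Total paths from (0, 0) to (20, 8): C(28, 20) = 3108105. Paths through (18, 2): (paths (0, 0) → (18, 2)) × (paths (18, 2) → (20, 8)) = C(20, 18) · C(8, 2) = 190 · 28 = 5320. Avoidance count = 3108105 − 5320 = 3102785.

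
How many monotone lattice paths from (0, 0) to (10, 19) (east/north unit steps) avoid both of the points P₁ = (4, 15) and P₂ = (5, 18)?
Number of paths = 19107180

Inclusion–exclusion. Total paths: C(29, 10) = 20030010. Through P₁: C(19, 4)·C(10, 6) = 813960. Through P₂: C(23, 5)·C(6, 5) = 201894. Since P₁ is strictly southwest of P₂, a monotone path through both must visit P₁ then P₂; paths through both = C(19, 4)·C(4, 1)·C(6, 5) = 93024. Avoid both = 20030010 − 813960 − 201894 + 93024 = 19107180.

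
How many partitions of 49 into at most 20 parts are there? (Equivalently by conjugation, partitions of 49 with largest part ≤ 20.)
p(49, parts ≤ 20) = 155112

Use the recurrence p(n, m) = p(n, m−1) + p(n−m, m): either the largest part is < m (count p(n, m−1)) or the largest part is exactly m (remove one copy of m, count p(n−m, m)). With p(0, ·) = 1 this gives p(49, parts ≤ 20) = 155112. (By conjugating Young diagrams, this also counts partitions of 49 into at most 20 parts.)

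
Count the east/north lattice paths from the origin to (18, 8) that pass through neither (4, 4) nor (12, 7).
Number of paths = 1076209

Inclusion–exclusion. Total paths: C(26, 18) = 1562275. Through P₁: C(8, 4)·C(18, 14) = 214200. Through P₂: C(19, 12)·C(7, 6) = 352716. Since P₁ is strictly southwest of P₂, a monotone path through both must visit P₁ then P₂; paths through both = C(8, 4)·C(11, 8)·C(7, 6) = 80850. Avoid both = 1562275 − 214200 − 352716 + 80850 = 1076209.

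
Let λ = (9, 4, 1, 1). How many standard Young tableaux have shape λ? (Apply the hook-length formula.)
# SYT of shape (9, 4, 1, 1) = 25025

Hook-length formula: f^λ = n! / Π hook(c), product over all cells c of the Young diagram. For λ = (9, 4, 1, 1), n = 15 boxes. Hook lengths by row (left-to-right, top-to-bottom): [12, 9, 8, 7, 5, 4, 3, 2, 1]; [6, 3, 2, 1]; [2]; [1]. Product of hooks = 52254720. So f^λ = 15! / 52254720 = 1307674368000 / 52254720 = 25025.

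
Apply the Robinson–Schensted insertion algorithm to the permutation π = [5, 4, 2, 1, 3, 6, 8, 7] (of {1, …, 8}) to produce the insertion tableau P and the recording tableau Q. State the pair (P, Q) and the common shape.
P = [1, 3, 6, 7] / [2, 8] / [4] / [5];  Q = [1, 5, 6, 7] / [2, 8] / [3] / [4];  common shape = (4, 2, 1, 1)

Row-insert the values π_1, π_2, … into P one at a time, bumping the leftmost entry strictly greater than the inserted value down to the next row. The recording tableau Q records, in position (i, j), the step at which that cell was added to P.
  Insert 5 (step 1): P = [5];  Q = [1]
  Insert 4 (step 2): P = [4] / [5];  Q = [1] / [2]
  Insert 2 (step 3): P = [2] / [4] / [5];  Q = [1] / [2] / [3]
  Insert 1 (step 4): P = [1] / [2] / [4] / [5];  Q = [1] / [2] / [3] / [4]
  Insert 3 (step 5): P = [1, 3] / [2] / [4] / [5];  Q = [1, 5] / [2] / [3] / [4]
  Insert 6 (step 6): P = [1, 3, 6] / [2] / [4] / [5];  Q = [1, 5, 6] / [2] / [3] / [4]
  Insert 8 (step 7): P = [1, 3, 6, 8] / [2] / [4] / [5];  Q = [1, 5, 6, 7] / [2] / [3] / [4]
  Insert 7 (step 8): P = [1, 3, 6, 7] / [2, 8] / [4] / [5];  Q = [1, 5, 6, 7] / [2, 8] / [3] / [4]
Final shape: (4, 2, 1, 1).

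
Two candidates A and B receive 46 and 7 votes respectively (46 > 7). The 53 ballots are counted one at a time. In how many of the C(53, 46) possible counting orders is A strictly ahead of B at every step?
Strict-lead orderings = 113426040

Total orderings of the 53 votes with 46 for A: C(53, 46) = 154143080. By the Bertrand ballot formula (Cycle Lemma / reflection principle), the number of orderings in which A is strictly ahead of B throughout is (p − q)/(p + q) · C(p + q, p) = (46 − 7)/(46 + 7) · 154143080 = 113426040.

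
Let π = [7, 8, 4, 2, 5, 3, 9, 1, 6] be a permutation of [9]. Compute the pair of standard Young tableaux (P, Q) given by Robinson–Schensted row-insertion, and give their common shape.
P = [1, 3, 6] / [2, 5, 9] / [4, 8] / [7];  Q = [1, 2, 7] / [3, 5, 9] / [4, 6] / [8];  common shape = (3, 3, 2, 1)

Row-insert the values π_1, π_2, … into P one at a time, bumping the leftmost entry strictly greater than the inserted value down to the next row. The recording tableau Q records, in position (i, j), the step at which that cell was added to P.
  Insert 7 (step 1): P = [7];  Q = [1]
  Insert 8 (step 2): P = [7, 8];  Q = [1, 2]
  Insert 4 (step 3): P = [4, 8] / [7];  Q = [1, 2] / [3]
  Insert 2 (step 4): P = [2, 8] / [4] / [7];  Q = [1, 2] / [3] / [4]
  Insert 5 (step 5): P = [2, 5] / [4, 8] / [7];  Q = [1, 2] / [3, 5] / [4]
  Insert 3 (step 6): P = [2, 3] / [4, 5] / [7, 8];  Q = [1, 2] / [3, 5] / [4, 6]
  Insert 9 (step 7): P = [2, 3, 9] / [4, 5] / [7, 8];  Q = [1, 2, 7] / [3, 5] / [4, 6]
  Insert 1 (step 8): P = [1, 3, 9] / [2, 5] / [4, 8] / [7];  Q = [1, 2, 7] / [3, 5] / [4, 6] / [8]
  Insert 6 (step 9): P = [1, 3, 6] / [2, 5, 9] / [4, 8] / [7];  Q = [1, 2, 7] / [3, 5, 9] / [4, 6] / [8]
Final shape: (3, 3, 2, 1).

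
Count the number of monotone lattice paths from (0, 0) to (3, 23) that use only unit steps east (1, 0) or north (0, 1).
Number of paths = 2600

A monotone lattice path from (0, 0) to (3, 23) consists of 3 east steps and 23 north steps in some order, so it is determined by which 3 of the 26 steps are east. The count is C(26, 3) = 2600.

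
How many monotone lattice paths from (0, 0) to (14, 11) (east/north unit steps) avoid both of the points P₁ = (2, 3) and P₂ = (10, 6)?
Number of paths = 2396592

Inclusion–exclusion. Total paths: C(25, 14) = 4457400. Through P₁: C(5, 2)·C(20, 12) = 1259700. Through P₂: C(16, 10)·C(9, 4) = 1009008. Since P₁ is strictly southwest of P₂, a monotone path through both must visit P₁ then P₂; paths through both = C(5, 2)·C(11, 8)·C(9, 4) = 207900. Avoid both = 4457400 − 1259700 − 1009008 + 207900 = 2396592.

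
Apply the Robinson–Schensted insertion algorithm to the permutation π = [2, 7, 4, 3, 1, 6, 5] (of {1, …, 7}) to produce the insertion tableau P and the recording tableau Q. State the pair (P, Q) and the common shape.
P = [1, 3, 5] / [2, 6] / [4] / [7];  Q = [1, 2, 6] / [3, 7] / [4] / [5];  common shape = (3, 2, 1, 1)

Row-insert the values π_1, π_2, … into P one at a time, bumping the leftmost entry strictly greater than the inserted value down to the next row. The recording tableau Q records, in position (i, j), the step at which that cell was added to P.
  Insert 2 (step 1): P = [2];  Q = [1]
  Insert 7 (step 2): P = [2, 7];  Q = [1, 2]
  Insert 4 (step 3): P = [2, 4] / [7];  Q = [1, 2] / [3]
  Insert 3 (step 4): P = [2, 3] / [4] / [7];  Q = [1, 2] / [3] / [4]
  Insert 1 (step 5): P = [1, 3] / [2] / [4] / [7];  Q = [1, 2] / [3] / [4] / [5]
  Insert 6 (step 6): P = [1, 3, 6] / [2] / [4] / [7];  Q = [1, 2, 6] / [3] / [4] / [5]
  Insert 5 (step 7): P = [1, 3, 5] / [2, 6] / [4] / [7];  Q = [1, 2, 6] / [3, 7] / [4] / [5]
Final shape: (3, 2, 1, 1).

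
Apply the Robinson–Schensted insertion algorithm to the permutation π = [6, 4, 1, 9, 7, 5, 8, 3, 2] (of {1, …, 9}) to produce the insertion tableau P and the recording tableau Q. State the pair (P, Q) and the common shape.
P = [1, 2, 8] / [3, 5] / [4, 7] / [6] / [9];  Q = [1, 4, 7] / [2, 5] / [3, 6] / [8] / [9];  common shape = (3, 2, 2, 1, 1)

Row-insert the values π_1, π_2, … into P one at a time, bumping the leftmost entry strictly greater than the inserted value down to the next row. The recording tableau Q records, in position (i, j), the step at which that cell was added to P.
  Insert 6 (step 1): P = [6];  Q = [1]
  Insert 4 (step 2): P = [4] / [6];  Q = [1] / [2]
  Insert 1 (step 3): P = [1] / [4] / [6];  Q = [1] / [2] / [3]
  Insert 9 (step 4): P = [1, 9] / [4] / [6];  Q = [1, 4] / [2] / [3]
  Insert 7 (step 5): P = [1, 7] / [4, 9] / [6];  Q = [1, 4] / [2, 5] / [3]
  Insert 5 (step 6): P = [1, 5] / [4, 7] / [6, 9];  Q = [1, 4] / [2, 5] / [3, 6]
  Insert 8 (step 7): P = [1, 5, 8] / [4, 7] / [6, 9];  Q = [1, 4, 7] / [2, 5] / [3, 6]
  Insert 3 (step 8): P = [1, 3, 8] / [4, 5] / [6, 7] / [9];  Q = [1, 4, 7] / [2, 5] / [3, 6] / [8]
  Insert 2 (step 9): P = [1, 2, 8] / [3, 5] / [4, 7] / [6] / [9];  Q = [1, 4, 7] / [2, 5] / [3, 6] / [8] / [9]
Final shape: (3, 2, 2, 1, 1).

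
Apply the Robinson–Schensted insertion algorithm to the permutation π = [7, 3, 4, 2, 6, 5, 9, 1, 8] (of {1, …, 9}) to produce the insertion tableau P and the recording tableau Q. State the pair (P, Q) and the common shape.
P = [1, 4, 5, 8] / [2, 6, 9] / [3] / [7];  Q = [1, 3, 5, 7] / [2, 6, 9] / [4] / [8];  common shape = (4, 3, 1, 1)

Row-insert the values π_1, π_2, … into P one at a time, bumping the leftmost entry strictly greater than the inserted value down to the next row. The recording tableau Q records, in position (i, j), the step at which that cell was added to P.
  Insert 7 (step 1): P = [7];  Q = [1]
  Insert 3 (step 2): P = [3] / [7];  Q = [1] / [2]
  Insert 4 (step 3): P = [3, 4] / [7];  Q = [1, 3] / [2]
  Insert 2 (step 4): P = [2, 4] / [3] / [7];  Q = [1, 3] / [2] / [4]
  Insert 6 (step 5): P = [2, 4, 6] / [3] / [7];  Q = [1, 3, 5] / [2] / [4]
  Insert 5 (step 6): P = [2, 4, 5] / [3, 6] / [7];  Q = [1, 3, 5] / [2, 6] / [4]
  Insert 9 (step 7): P = [2, 4, 5, 9] / [3, 6] / [7];  Q = [1, 3, 5, 7] / [2, 6] / [4]
  Insert 1 (step 8): P = [1, 4, 5, 9] / [2, 6] / [3] / [7];  Q = [1, 3, 5, 7] / [2, 6] / [4] / [8]
  Insert 8 (step 9): P = [1, 4, 5, 8] / [2, 6, 9] / [3] / [7];  Q = [1, 3, 5, 7] / [2, 6, 9] / [4] / [8]
Final shape: (4, 3, 1, 1).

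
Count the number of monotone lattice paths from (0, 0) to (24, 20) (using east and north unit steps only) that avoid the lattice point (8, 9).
Number of paths = 1444088122620

Total paths from (0, 0) to (24, 20): C(44, 24) = 1761039350070. Paths through (8, 9): (paths (0, 0) → (8, 9)) × (paths (8, 9) → (24, 20)) = C(17, 8) · C(27, 16) = 24310 · 13037895 = 316951227450. Avoidance count = 1761039350070 − 316951227450 = 1444088122620.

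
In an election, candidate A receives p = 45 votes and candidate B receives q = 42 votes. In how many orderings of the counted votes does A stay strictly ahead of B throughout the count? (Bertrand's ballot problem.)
Strict-lead orderings = 432446640387911341427340

Total orderings of the 87 votes with 45 for A: C(87, 45) = 12540952571249428901392860. By the Bertrand ballot formula (Cycle Lemma / reflection principle), the number of orderings in which A is strictly ahead of B throughout is (p − q)/(p + q) · C(p + q, p) = (45 − 42)/(45 + 42) · 12540952571249428901392860 = 432446640387911341427340.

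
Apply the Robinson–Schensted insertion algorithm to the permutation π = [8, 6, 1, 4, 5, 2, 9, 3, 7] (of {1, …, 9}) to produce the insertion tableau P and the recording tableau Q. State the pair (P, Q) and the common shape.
P = [1, 2, 3, 7] / [4, 5, 9] / [6] / [8];  Q = [1, 4, 5, 7] / [2, 8, 9] / [3] / [6];  common shape = (4, 3, 1, 1)

Row-insert the values π_1, π_2, … into P one at a time, bumping the leftmost entry strictly greater than the inserted value down to the next row. The recording tableau Q records, in position (i, j), the step at which that cell was added to P.
  Insert 8 (step 1): P = [8];  Q = [1]
  Insert 6 (step 2): P = [6] / [8];  Q = [1] / [2]
  Insert 1 (step 3): P = [1] / [6] / [8];  Q = [1] / [2] / [3]
  Insert 4 (step 4): P = [1, 4] / [6] / [8];  Q = [1, 4] / [2] / [3]
  Insert 5 (step 5): P = [1, 4, 5] / [6] / [8];  Q = [1, 4, 5] / [2] / [3]
  Insert 2 (step 6): P = [1, 2, 5] / [4] / [6] / [8];  Q = [1, 4, 5] / [2] / [3] / [6]
  Insert 9 (step 7): P = [1, 2, 5, 9] / [4] / [6] / [8];  Q = [1, 4, 5, 7] / [2] / [3] / [6]
  Insert 3 (step 8): P = [1, 2, 3, 9] / [4, 5] / [6] / [8];  Q = [1, 4, 5, 7] / [2, 8] / [3] / [6]
  Insert 7 (step 9): P = [1, 2, 3, 7] / [4, 5, 9] / [6] / [8];  Q = [1, 4, 5, 7] / [2, 8, 9] / [3] / [6]
Final shape: (4, 3, 1, 1).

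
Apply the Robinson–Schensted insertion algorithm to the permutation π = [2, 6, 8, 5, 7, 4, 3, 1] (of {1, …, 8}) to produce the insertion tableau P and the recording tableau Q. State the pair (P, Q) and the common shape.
P = [1, 3, 7] / [2, 8] / [4] / [5] / [6];  Q = [1, 2, 3] / [4, 5] / [6] / [7] / [8];  common shape = (3, 2, 1, 1, 1)

Row-insert the values π_1, π_2, … into P one at a time, bumping the leftmost entry strictly greater than the inserted value down to the next row. The recording tableau Q records, in position (i, j), the step at which that cell was added to P.
  Insert 2 (step 1): P = [2];  Q = [1]
  Insert 6 (step 2): P = [2, 6];  Q = [1, 2]
  Insert 8 (step 3): P = [2, 6, 8];  Q = [1, 2, 3]
  Insert 5 (step 4): P = [2, 5, 8] / [6];  Q = [1, 2, 3] / [4]
  Insert 7 (step 5): P = [2, 5, 7] / [6, 8];  Q = [1, 2, 3] / [4, 5]
  Insert 4 (step 6): P = [2, 4, 7] / [5, 8] / [6];  Q = [1, 2, 3] / [4, 5] / [6]
  Insert 3 (step 7): P = [2, 3, 7] / [4, 8] / [5] / [6];  Q = [1, 2, 3] / [4, 5] / [6] / [7]
  Insert 1 (step 8): P = [1, 3, 7] / [2, 8] / [4] / [5] / [6];  Q = [1, 2, 3] / [4, 5] / [6] / [7] / [8]
Final shape: (3, 2, 1, 1, 1).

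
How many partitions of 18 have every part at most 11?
p(18, parts ≤ 11) = 355

Use the recurrence p(n, m) = p(n, m−1) + p(n−m, m): either the largest part is < m (count p(n, m−1)) or the largest part is exactly m (remove one copy of m, count p(n−m, m)). With p(0, ·) = 1 this gives p(18, parts ≤ 11) = 355. (By conjugating Young diagrams, this also counts partitions of 18 into at most 11 parts.)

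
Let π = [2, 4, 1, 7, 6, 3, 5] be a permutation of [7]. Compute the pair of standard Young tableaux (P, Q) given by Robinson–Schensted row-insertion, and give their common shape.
P = [1, 3, 5] / [2, 4, 6] / [7];  Q = [1, 2, 4] / [3, 5, 7] / [6];  common shape = (3, 3, 1)

Row-insert the values π_1, π_2, … into P one at a time, bumping the leftmost entry strictly greater than the inserted value down to the next row. The recording tableau Q records, in position (i, j), the step at which that cell was added to P.
  Insert 2 (step 1): P = [2];  Q = [1]
  Insert 4 (step 2): P = [2, 4];  Q = [1, 2]
  Insert 1 (step 3): P = [1, 4] / [2];  Q = [1, 2] / [3]
  Insert 7 (step 4): P = [1, 4, 7] / [2];  Q = [1, 2, 4] / [3]
  Insert 6 (step 5): P = [1, 4, 6] / [2, 7];  Q = [1, 2, 4] / [3, 5]
  Insert 3 (step 6): P = [1, 3, 6] / [2, 4] / [7];  Q = [1, 2, 4] / [3, 5] / [6]
  Insert 5 (step 7): P = [1, 3, 5] / [2, 4, 6] / [7];  Q = [1, 2, 4] / [3, 5, 7] / [6]
Final shape: (3, 3, 1).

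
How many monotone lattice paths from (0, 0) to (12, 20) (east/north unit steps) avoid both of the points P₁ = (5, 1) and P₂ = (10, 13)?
Number of paths = 181996272

Inclusion–exclusion. Total paths: C(32, 12) = 225792840. Through P₁: C(6, 5)·C(26, 7) = 3946800. Through P₂: C(23, 10)·C(9, 2) = 41186376. Since P₁ is strictly southwest of P₂, a monotone path through both must visit P₁ then P₂; paths through both = C(6, 5)·C(17, 5)·C(9, 2) = 1336608. Avoid both = 225792840 − 3946800 − 41186376 + 1336608 = 181996272.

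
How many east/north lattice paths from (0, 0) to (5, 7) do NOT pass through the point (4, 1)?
Number of paths = 757

Total paths from (0, 0) to (5, 7): C(12, 5) = 792. Paths through (4, 1): (paths (0, 0) → (4, 1)) × (paths (4, 1) → (5, 7)) = C(5, 4) · C(7, 1) = 5 · 7 = 35. Avoidance count = 792 − 35 = 757.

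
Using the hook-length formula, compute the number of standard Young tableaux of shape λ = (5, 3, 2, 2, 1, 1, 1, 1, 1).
# SYT of shape (5, 3, 2, 2, 1, 1, 1, 1, 1) = 908820

Hook-length formula: f^λ = n! / Π hook(c), product over all cells c of the Young diagram. For λ = (5, 3, 2, 2, 1, 1, 1, 1, 1), n = 17 boxes. Hook lengths by row (left-to-right, top-to-bottom): [13, 7, 4, 2, 1]; [10, 4, 1]; [8, 2]; [7, 1]; [5]; [4]; [3]; [2]; [1]. Product of hooks = 391372800. So f^λ = 17! / 391372800 = 355687428096000 / 391372800 = 908820.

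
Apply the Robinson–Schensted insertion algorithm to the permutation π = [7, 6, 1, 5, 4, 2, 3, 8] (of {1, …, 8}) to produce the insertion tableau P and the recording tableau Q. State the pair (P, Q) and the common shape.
P = [1, 2, 3, 8] / [4] / [5] / [6] / [7];  Q = [1, 4, 7, 8] / [2] / [3] / [5] / [6];  common shape = (4, 1, 1, 1, 1)

Row-insert the values π_1, π_2, … into P one at a time, bumping the leftmost entry strictly greater than the inserted value down to the next row. The recording tableau Q records, in position (i, j), the step at which that cell was added to P.
  Insert 7 (step 1): P = [7];  Q = [1]
  Insert 6 (step 2): P = [6] / [7];  Q = [1] / [2]
  Insert 1 (step 3): P = [1] / [6] / [7];  Q = [1] / [2] / [3]
  Insert 5 (step 4): P = [1, 5] / [6] / [7];  Q = [1, 4] / [2] / [3]
  Insert 4 (step 5): P = [1, 4] / [5] / [6] / [7];  Q = [1, 4] / [2] / [3] / [5]
  Insert 2 (step 6): P = [1, 2] / [4] / [5] / [6] / [7];  Q = [1, 4] / [2] / [3] / [5] / [6]
  Insert 3 (step 7): P = [1, 2, 3] / [4] / [5] / [6] / [7];  Q = [1, 4, 7] / [2] / [3] / [5] / [6]
  Insert 8 (step 8): P = [1, 2, 3, 8] / [4] / [5] / [6] / [7];  Q = [1, 4, 7, 8] / [2] / [3] / [5] / [6]
Final shape: (4, 1, 1, 1, 1).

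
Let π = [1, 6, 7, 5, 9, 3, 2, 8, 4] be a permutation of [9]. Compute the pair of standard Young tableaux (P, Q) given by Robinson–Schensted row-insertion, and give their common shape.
P = [1, 2, 4, 8] / [3, 7] / [5, 9] / [6];  Q = [1, 2, 3, 5] / [4, 8] / [6, 9] / [7];  common shape = (4, 2, 2, 1)

Row-insert the values π_1, π_2, … into P one at a time, bumping the leftmost entry strictly greater than the inserted value down to the next row. The recording tableau Q records, in position (i, j), the step at which that cell was added to P.
  Insert 1 (step 1): P = [1];  Q = [1]
  Insert 6 (step 2): P = [1, 6];  Q = [1, 2]
  Insert 7 (step 3): P = [1, 6, 7];  Q = [1, 2, 3]
  Insert 5 (step 4): P = [1, 5, 7] / [6];  Q = [1, 2, 3] / [4]
  Insert 9 (step 5): P = [1, 5, 7, 9] / [6];  Q = [1, 2, 3, 5] / [4]
  Insert 3 (step 6): P = [1, 3, 7, 9] / [5] / [6];  Q = [1, 2, 3, 5] / [4] / [6]
  Insert 2 (step 7): P = [1, 2, 7, 9] / [3] / [5] / [6];  Q = [1, 2, 3, 5] / [4] / [6] / [7]
  Insert 8 (step 8): P = [1, 2, 7, 8] / [3, 9] / [5] / [6];  Q = [1, 2, 3, 5] / [4, 8] / [6] / [7]
  Insert 4 (step 9): P = [1, 2, 4, 8] / [3, 7] / [5, 9] / [6];  Q = [1, 2, 3, 5] / [4, 8] / [6, 9] / [7]
Final shape: (4, 2, 2, 1).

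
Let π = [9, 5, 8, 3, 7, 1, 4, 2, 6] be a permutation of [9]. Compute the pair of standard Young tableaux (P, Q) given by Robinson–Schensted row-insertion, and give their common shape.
P = [1, 2, 6] / [3, 4] / [5, 7] / [8] / [9];  Q = [1, 3, 9] / [2, 5] / [4, 7] / [6] / [8];  common shape = (3, 2, 2, 1, 1)

Row-insert the values π_1, π_2, … into P one at a time, bumping the leftmost entry strictly greater than the inserted value down to the next row. The recording tableau Q records, in position (i, j), the step at which that cell was added to P.
  Insert 9 (step 1): P = [9];  Q = [1]
  Insert 5 (step 2): P = [5] / [9];  Q = [1] / [2]
  Insert 8 (step 3): P = [5, 8] / [9];  Q = [1, 3] / [2]
  Insert 3 (step 4): P = [3, 8] / [5] / [9];  Q = [1, 3] / [2] / [4]
  Insert 7 (step 5): P = [3, 7] / [5, 8] / [9];  Q = [1, 3] / [2, 5] / [4]
  Insert 1 (step 6): P = [1, 7] / [3, 8] / [5] / [9];  Q = [1, 3] / [2, 5] / [4] / [6]
  Insert 4 (step 7): P = [1, 4] / [3, 7] / [5, 8] / [9];  Q = [1, 3] / [2, 5] / [4, 7] / [6]
  Insert 2 (step 8): P = [1, 2] / [3, 4] / [5, 7] / [8] / [9];  Q = [1, 3] / [2, 5] / [4, 7] / [6] / [8]
  Insert 6 (step 9): P = [1, 2, 6] / [3, 4] / [5, 7] / [8] / [9];  Q = [1, 3, 9] / [2, 5] / [4, 7] / [6] / [8]
Final shape: (3, 2, 2, 1, 1).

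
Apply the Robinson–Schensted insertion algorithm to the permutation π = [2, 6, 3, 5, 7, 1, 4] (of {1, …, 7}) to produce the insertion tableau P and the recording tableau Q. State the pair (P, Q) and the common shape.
P = [1, 3, 4, 7] / [2, 5] / [6];  Q = [1, 2, 4, 5] / [3, 7] / [6];  common shape = (4, 2, 1)

Row-insert the values π_1, π_2, … into P one at a time, bumping the leftmost entry strictly greater than the inserted value down to the next row. The recording tableau Q records, in position (i, j), the step at which that cell was added to P.
  Insert 2 (step 1): P = [2];  Q = [1]
  Insert 6 (step 2): P = [2, 6];  Q = [1, 2]
  Insert 3 (step 3): P = [2, 3] / [6];  Q = [1, 2] / [3]
  Insert 5 (step 4): P = [2, 3, 5] / [6];  Q = [1, 2, 4] / [3]
  Insert 7 (step 5): P = [2, 3, 5, 7] / [6];  Q = [1, 2, 4, 5] / [3]
  Insert 1 (step 6): P = [1, 3, 5, 7] / [2] / [6];  Q = [1, 2, 4, 5] / [3] / [6]
  Insert 4 (step 7): P = [1, 3, 4, 7] / [2, 5] / [6];  Q = [1, 2, 4, 5] / [3, 7] / [6]
Final shape: (4, 2, 1).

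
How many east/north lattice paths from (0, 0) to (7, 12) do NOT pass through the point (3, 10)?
Number of paths = 46098

Total paths from (0, 0) to (7, 12): C(19, 7) = 50388. Paths through (3, 10): (paths (0, 0) → (3, 10)) × (paths (3, 10) → (7, 12)) = C(13, 3) · C(6, 4) = 286 · 15 = 4290. Avoidance count = 50388 − 4290 = 46098.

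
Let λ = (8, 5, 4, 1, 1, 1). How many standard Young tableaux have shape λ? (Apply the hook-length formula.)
# SYT of shape (8, 5, 4, 1, 1, 1) = 90956800

Hook-length formula: f^λ = n! / Π hook(c), product over all cells c of the Young diagram. For λ = (8, 5, 4, 1, 1, 1), n = 20 boxes. Hook lengths by row (left-to-right, top-to-bottom): [13, 9, 8, 7, 5, 3, 2, 1]; [9, 5, 4, 3, 1]; [7, 3, 2, 1]; [3]; [2]; [1]. Product of hooks = 26747884800. So f^λ = 20! / 26747884800 = 2432902008176640000 / 26747884800 = 90956800.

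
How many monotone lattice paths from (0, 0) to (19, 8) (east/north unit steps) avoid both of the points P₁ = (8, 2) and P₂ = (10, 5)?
Number of paths = 1101495

Inclusion–exclusion. Total paths: C(27, 19) = 2220075. Through P₁: C(10, 8)·C(17, 11) = 556920. Through P₂: C(15, 10)·C(12, 9) = 660660. Since P₁ is strictly southwest of P₂, a monotone path through both must visit P₁ then P₂; paths through both = C(10, 8)·C(5, 2)·C(12, 9) = 99000. Avoid both = 2220075 − 556920 − 660660 + 99000 = 1101495.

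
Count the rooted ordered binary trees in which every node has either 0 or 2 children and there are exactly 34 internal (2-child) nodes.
C_34 = 812944042149730764

These full binary trees are counted by the Catalan number C_n = (1/(n + 1)) · C(2n, n). For n = 34: C_34 = (1/35) · C(68, 34) = 28453041475240576740/35 = 812944042149730764.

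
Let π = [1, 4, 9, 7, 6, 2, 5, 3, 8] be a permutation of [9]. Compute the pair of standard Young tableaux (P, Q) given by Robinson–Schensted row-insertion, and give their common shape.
P = [1, 2, 3, 8] / [4, 5] / [6] / [7] / [9];  Q = [1, 2, 3, 9] / [4, 7] / [5] / [6] / [8];  common shape = (4, 2, 1, 1, 1)

Row-insert the values π_1, π_2, … into P one at a time, bumping the leftmost entry strictly greater than the inserted value down to the next row. The recording tableau Q records, in position (i, j), the step at which that cell was added to P.
  Insert 1 (step 1): P = [1];  Q = [1]
  Insert 4 (step 2): P = [1, 4];  Q = [1, 2]
  Insert 9 (step 3): P = [1, 4, 9];  Q = [1, 2, 3]
  Insert 7 (step 4): P = [1, 4, 7] / [9];  Q = [1, 2, 3] / [4]
  Insert 6 (step 5): P = [1, 4, 6] / [7] / [9];  Q = [1, 2, 3] / [4] / [5]
  Insert 2 (step 6): P = [1, 2, 6] / [4] / [7] / [9];  Q = [1, 2, 3] / [4] / [5] / [6]
  Insert 5 (step 7): P = [1, 2, 5] / [4, 6] / [7] / [9];  Q = [1, 2, 3] / [4, 7] / [5] / [6]
  Insert 3 (step 8): P = [1, 2, 3] / [4, 5] / [6] / [7] / [9];  Q = [1, 2, 3] / [4, 7] / [5] / [6] / [8]
  Insert 8 (step 9): P = [1, 2, 3, 8] / [4, 5] / [6] / [7] / [9];  Q = [1, 2, 3, 9] / [4, 7] / [5] / [6] / [8]
Final shape: (4, 2, 1, 1, 1).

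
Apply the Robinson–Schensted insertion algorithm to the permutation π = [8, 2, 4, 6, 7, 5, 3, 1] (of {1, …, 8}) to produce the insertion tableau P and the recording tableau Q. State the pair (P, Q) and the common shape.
P = [1, 3, 5, 7] / [2] / [4] / [6] / [8];  Q = [1, 3, 4, 5] / [2] / [6] / [7] / [8];  common shape = (4, 1, 1, 1, 1)

Row-insert the values π_1, π_2, … into P one at a time, bumping the leftmost entry strictly greater than the inserted value down to the next row. The recording tableau Q records, in position (i, j), the step at which that cell was added to P.
  Insert 8 (step 1): P = [8];  Q = [1]
  Insert 2 (step 2): P = [2] / [8];  Q = [1] / [2]
  Insert 4 (step 3): P = [2, 4] / [8];  Q = [1, 3] / [2]
  Insert 6 (step 4): P = [2, 4, 6] / [8];  Q = [1, 3, 4] / [2]
  Insert 7 (step 5): P = [2, 4, 6, 7] / [8];  Q = [1, 3, 4, 5] / [2]
  Insert 5 (step 6): P = [2, 4, 5, 7] / [6] / [8];  Q = [1, 3, 4, 5] / [2] / [6]
  Insert 3 (step 7): P = [2, 3, 5, 7] / [4] / [6] / [8];  Q = [1, 3, 4, 5] / [2] / [6] / [7]
  Insert 1 (step 8): P = [1, 3, 5, 7] / [2] / [4] / [6] / [8];  Q = [1, 3, 4, 5] / [2] / [6] / [7] / [8]
Final shape: (4, 1, 1, 1, 1).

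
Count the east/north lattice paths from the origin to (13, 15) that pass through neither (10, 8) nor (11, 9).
Number of paths = 29938768

Inclusion–exclusion. Total paths: C(28, 13) = 37442160. Through P₁: C(18, 10)·C(10, 3) = 5250960. Through P₂: C(20, 11)·C(8, 2) = 4702880. Since P₁ is strictly southwest of P₂, a monotone path through both must visit P₁ then P₂; paths through both = C(18, 10)·C(2, 1)·C(8, 2) = 2450448. Avoid both = 37442160 − 5250960 − 4702880 + 2450448 = 29938768.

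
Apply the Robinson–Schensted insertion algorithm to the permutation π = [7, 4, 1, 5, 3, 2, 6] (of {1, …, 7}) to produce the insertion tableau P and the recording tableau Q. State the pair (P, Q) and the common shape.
P = [1, 2, 6] / [3, 5] / [4] / [7];  Q = [1, 4, 7] / [2, 5] / [3] / [6];  common shape = (3, 2, 1, 1)

Row-insert the values π_1, π_2, … into P one at a time, bumping the leftmost entry strictly greater than the inserted value down to the next row. The recording tableau Q records, in position (i, j), the step at which that cell was added to P.
  Insert 7 (step 1): P = [7];  Q = [1]
  Insert 4 (step 2): P = [4] / [7];  Q = [1] / [2]
  Insert 1 (step 3): P = [1] / [4] / [7];  Q = [1] / [2] / [3]
  Insert 5 (step 4): P = [1, 5] / [4] / [7];  Q = [1, 4] / [2] / [3]
  Insert 3 (step 5): P = [1, 3] / [4, 5] / [7];  Q = [1, 4] / [2, 5] / [3]
  Insert 2 (step 6): P = [1, 2] / [3, 5] / [4] / [7];  Q = [1, 4] / [2, 5] / [3] / [6]
  Insert 6 (step 7): P = [1, 2, 6] / [3, 5] / [4] / [7];  Q = [1, 4, 7] / [2, 5] / [3] / [6]
Final shape: (3, 2, 1, 1).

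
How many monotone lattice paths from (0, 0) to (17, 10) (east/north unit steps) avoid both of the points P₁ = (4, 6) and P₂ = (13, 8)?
Number of paths = 5057385

Inclusion–exclusion. Total paths: C(27, 17) = 8436285. Through P₁: C(10, 4)·C(17, 13) = 499800. Through P₂: C(21, 13)·C(6, 4) = 3052350. Since P₁ is strictly southwest of P₂, a monotone path through both must visit P₁ then P₂; paths through both = C(10, 4)·C(11, 9)·C(6, 4) = 173250. Avoid both = 8436285 − 499800 − 3052350 + 173250 = 5057385.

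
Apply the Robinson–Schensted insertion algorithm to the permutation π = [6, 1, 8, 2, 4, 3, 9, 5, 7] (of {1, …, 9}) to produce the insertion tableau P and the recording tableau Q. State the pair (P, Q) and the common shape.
P = [1, 2, 3, 5, 7] / [4, 8, 9] / [6];  Q = [1, 3, 5, 7, 9] / [2, 4, 8] / [6];  common shape = (5, 3, 1)

Row-insert the values π_1, π_2, … into P one at a time, bumping the leftmost entry strictly greater than the inserted value down to the next row. The recording tableau Q records, in position (i, j), the step at which that cell was added to P.
  Insert 6 (step 1): P = [6];  Q = [1]
  Insert 1 (step 2): P = [1] / [6];  Q = [1] / [2]
  Insert 8 (step 3): P = [1, 8] / [6];  Q = [1, 3] / [2]
  Insert 2 (step 4): P = [1, 2] / [6, 8];  Q = [1, 3] / [2, 4]
  Insert 4 (step 5): P = [1, 2, 4] / [6, 8];  Q = [1, 3, 5] / [2, 4]
  Insert 3 (step 6): P = [1, 2, 3] / [4, 8] / [6];  Q = [1, 3, 5] / [2, 4] / [6]
  Insert 9 (step 7): P = [1, 2, 3, 9] / [4, 8] / [6];  Q = [1, 3, 5, 7] / [2, 4] / [6]
  Insert 5 (step 8): P = [1, 2, 3, 5] / [4, 8, 9] / [6];  Q = [1, 3, 5, 7] / [2, 4, 8] / [6]
  Insert 7 (step 9): P = [1, 2, 3, 5, 7] / [4, 8, 9] / [6];  Q = [1, 3, 5, 7, 9] / [2, 4, 8] / [6]
Final shape: (5, 3, 1).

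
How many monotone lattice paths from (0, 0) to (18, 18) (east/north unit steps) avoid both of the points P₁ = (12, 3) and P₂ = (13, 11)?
Number of paths = 7076742372

Inclusion–exclusion. Total paths: C(36, 18) = 9075135300. Through P₁: C(15, 12)·C(21, 6) = 24690120. Through P₂: C(24, 13)·C(12, 5) = 1976946048. Since P₁ is strictly southwest of P₂, a monotone path through both must visit P₁ then P₂; paths through both = C(15, 12)·C(9, 1)·C(12, 5) = 3243240. Avoid both = 9075135300 − 24690120 − 1976946048 + 3243240 = 7076742372.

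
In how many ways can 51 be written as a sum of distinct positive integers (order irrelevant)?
q(51) = 4097

A partition into distinct parts is a strictly decreasing sequence summing to n. The recurrence d(n, m) = d(n, m−1) + d(n−m, m−1) (use part m at most once) with q(n) = d(n, n) gives q(51) = 4097. (Euler's theorem: # distinct-part partitions = # odd-part partitions.)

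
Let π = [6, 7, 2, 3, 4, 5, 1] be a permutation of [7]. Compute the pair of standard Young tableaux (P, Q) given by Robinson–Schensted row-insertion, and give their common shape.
P = [1, 3, 4, 5] / [2, 7] / [6];  Q = [1, 2, 5, 6] / [3, 4] / [7];  common shape = (4, 2, 1)

Row-insert the values π_1, π_2, … into P one at a time, bumping the leftmost entry strictly greater than the inserted value down to the next row. The recording tableau Q records, in position (i, j), the step at which that cell was added to P.
  Insert 6 (step 1): P = [6];  Q = [1]
  Insert 7 (step 2): P = [6, 7];  Q = [1, 2]
  Insert 2 (step 3): P = [2, 7] / [6];  Q = [1, 2] / [3]
  Insert 3 (step 4): P = [2, 3] / [6, 7];  Q = [1, 2] / [3, 4]
  Insert 4 (step 5): P = [2, 3, 4] / [6, 7];  Q = [1, 2, 5] / [3, 4]
  Insert 5 (step 6): P = [2, 3, 4, 5] / [6, 7];  Q = [1, 2, 5, 6] / [3, 4]
  Insert 1 (step 7): P = [1, 3, 4, 5] / [2, 7] / [6];  Q = [1, 2, 5, 6] / [3, 4] / [7]
Final shape: (4, 2, 1).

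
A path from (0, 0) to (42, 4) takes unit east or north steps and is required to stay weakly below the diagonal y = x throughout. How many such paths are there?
Number of paths = 148005

By the reflection principle (André's argument), the number of monotone paths to (42, 4) with n ≤ m that never go above y = x is C(46, 42) − C(46, 43) = 163185 − 15180 = 148005.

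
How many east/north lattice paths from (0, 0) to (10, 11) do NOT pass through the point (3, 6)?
Number of paths = 286188

Total paths from (0, 0) to (10, 11): C(21, 10) = 352716. Paths through (3, 6): (paths (0, 0) → (3, 6)) × (paths (3, 6) → (10, 11)) = C(9, 3) · C(12, 7) = 84 · 792 = 66528. Avoidance count = 352716 − 66528 = 286188.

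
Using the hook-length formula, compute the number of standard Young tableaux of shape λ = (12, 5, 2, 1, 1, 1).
# SYT of shape (12, 5, 2, 1, 1, 1) = 125841408

Hook-length formula: f^λ = n! / Π hook(c), product over all cells c of the Young diagram. For λ = (12, 5, 2, 1, 1, 1), n = 22 boxes. Hook lengths by row (left-to-right, top-to-bottom): [17, 13, 11, 10, 9, 7, 6, 5, 4, 3, 2, 1]; [9, 5, 3, 2, 1]; [5, 1]; [3]; [2]; [1]. Product of hooks = 8931882960000. So f^λ = 22! / 8931882960000 = 1124000727777607680000 / 8931882960000 = 125841408.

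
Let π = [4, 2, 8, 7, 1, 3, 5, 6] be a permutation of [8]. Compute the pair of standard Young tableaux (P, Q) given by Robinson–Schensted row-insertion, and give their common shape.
P = [1, 3, 5, 6] / [2, 7] / [4, 8];  Q = [1, 3, 7, 8] / [2, 4] / [5, 6];  common shape = (4, 2, 2)

Row-insert the values π_1, π_2, … into P one at a time, bumping the leftmost entry strictly greater than the inserted value down to the next row. The recording tableau Q records, in position (i, j), the step at which that cell was added to P.
  Insert 4 (step 1): P = [4];  Q = [1]
  Insert 2 (step 2): P = [2] / [4];  Q = [1] / [2]
  Insert 8 (step 3): P = [2, 8] / [4];  Q = [1, 3] / [2]
  Insert 7 (step 4): P = [2, 7] / [4, 8];  Q = [1, 3] / [2, 4]
  Insert 1 (step 5): P = [1, 7] / [2, 8] / [4];  Q = [1, 3] / [2, 4] / [5]
  Insert 3 (step 6): P = [1, 3] / [2, 7] / [4, 8];  Q = [1, 3] / [2, 4] / [5, 6]
  Insert 5 (step 7): P = [1, 3, 5] / [2, 7] / [4, 8];  Q = [1, 3, 7] / [2, 4] / [5, 6]
  Insert 6 (step 8): P = [1, 3, 5, 6] / [2, 7] / [4, 8];  Q = [1, 3, 7, 8] / [2, 4] / [5, 6]
Final shape: (4, 2, 2).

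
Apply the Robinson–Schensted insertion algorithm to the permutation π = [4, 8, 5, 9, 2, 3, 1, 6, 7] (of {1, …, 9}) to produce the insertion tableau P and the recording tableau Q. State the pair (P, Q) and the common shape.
P = [1, 3, 6, 7] / [2, 5, 9] / [4] / [8];  Q = [1, 2, 4, 9] / [3, 6, 8] / [5] / [7];  common shape = (4, 3, 1, 1)

Row-insert the values π_1, π_2, … into P one at a time, bumping the leftmost entry strictly greater than the inserted value down to the next row. The recording tableau Q records, in position (i, j), the step at which that cell was added to P.
  Insert 4 (step 1): P = [4];  Q = [1]
  Insert 8 (step 2): P = [4, 8];  Q = [1, 2]
  Insert 5 (step 3): P = [4, 5] / [8];  Q = [1, 2] / [3]
  Insert 9 (step 4): P = [4, 5, 9] / [8];  Q = [1, 2, 4] / [3]
  Insert 2 (step 5): P = [2, 5, 9] / [4] / [8];  Q = [1, 2, 4] / [3] / [5]
  Insert 3 (step 6): P = [2, 3, 9] / [4, 5] / [8];  Q = [1, 2, 4] / [3, 6] / [5]
  Insert 1 (step 7): P = [1, 3, 9] / [2, 5] / [4] / [8];  Q = [1, 2, 4] / [3, 6] / [5] / [7]
  Insert 6 (step 8): P = [1, 3, 6] / [2, 5, 9] / [4] / [8];  Q = [1, 2, 4] / [3, 6, 8] / [5] / [7]
  Insert 7 (step 9): P = [1, 3, 6, 7] / [2, 5, 9] / [4] / [8];  Q = [1, 2, 4, 9] / [3, 6, 8] / [5] / [7]
Final shape: (4, 3, 1, 1).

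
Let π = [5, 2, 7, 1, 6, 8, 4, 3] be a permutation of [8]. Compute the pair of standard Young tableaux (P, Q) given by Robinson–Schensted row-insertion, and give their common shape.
P = [1, 3, 8] / [2, 4] / [5, 6] / [7];  Q = [1, 3, 6] / [2, 5] / [4, 7] / [8];  common shape = (3, 2, 2, 1)

Row-insert the values π_1, π_2, … into P one at a time, bumping the leftmost entry strictly greater than the inserted value down to the next row. The recording tableau Q records, in position (i, j), the step at which that cell was added to P.
  Insert 5 (step 1): P = [5];  Q = [1]
  Insert 2 (step 2): P = [2] / [5];  Q = [1] / [2]
  Insert 7 (step 3): P = [2, 7] / [5];  Q = [1, 3] / [2]
  Insert 1 (step 4): P = [1, 7] / [2] / [5];  Q = [1, 3] / [2] / [4]
  Insert 6 (step 5): P = [1, 6] / [2, 7] / [5];  Q = [1, 3] / [2, 5] / [4]
  Insert 8 (step 6): P = [1, 6, 8] / [2, 7] / [5];  Q = [1, 3, 6] / [2, 5] / [4]
  Insert 4 (step 7): P = [1, 4, 8] / [2, 6] / [5, 7];  Q = [1, 3, 6] / [2, 5] / [4, 7]
  Insert 3 (step 8): P = [1, 3, 8] / [2, 4] / [5, 6] / [7];  Q = [1, 3, 6] / [2, 5] / [4, 7] / [8]
Final shape: (3, 2, 2, 1).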